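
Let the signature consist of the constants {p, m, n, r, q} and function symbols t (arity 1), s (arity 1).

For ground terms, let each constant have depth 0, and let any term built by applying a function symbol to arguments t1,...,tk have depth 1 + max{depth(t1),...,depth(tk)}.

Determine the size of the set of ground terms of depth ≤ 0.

5

Let N_k count ground terms of depth at most k. Each non-constant term of depth ≤ k is some function symbol applied to depth-≤(k−1) arguments, giving N_k = 5 + N_{k-1} + N_{k-1}.
N_0 = 5
Explicitly: p, m, n, r, q.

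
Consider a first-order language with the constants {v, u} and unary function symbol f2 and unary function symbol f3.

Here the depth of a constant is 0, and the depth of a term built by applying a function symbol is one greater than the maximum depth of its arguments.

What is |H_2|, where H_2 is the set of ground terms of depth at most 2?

14

Count level by level. With function symbols f2/1, f3/1, the terms of depth ≤ k are the 2 constants together with each function applied to depth-≤(k−1) tuples, so N_k = 2 + N_{k-1} + N_{k-1}.
N_0 = 2
N_1 = 2 + 2 + 2 = 6
N_2 = 2 + 6 + 6 = 14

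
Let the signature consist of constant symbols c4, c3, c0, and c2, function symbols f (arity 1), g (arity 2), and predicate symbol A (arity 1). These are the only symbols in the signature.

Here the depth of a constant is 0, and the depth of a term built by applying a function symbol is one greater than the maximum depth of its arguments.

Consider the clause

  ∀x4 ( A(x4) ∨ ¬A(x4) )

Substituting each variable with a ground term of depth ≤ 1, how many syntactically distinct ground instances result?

Ground terms of depth ≤ 1:
  If N_k denotes the number of depth-≤k ground terms, the 4 constants give N_0 = 4, and each function symbol of arity r contributes N_{k-1}^r new terms at level k: N_k = 4 + N_{k-1} + N_{k-1}^2.
  N_0 = 4
  N_1 = 4 + 4 + 4^2 = 24
So there are 24 ground terms available for substitution.
The body mentions the single quantified variable x4; since ground terms form a free algebra, no two substitutions collapse to the same formula.
Number of ground instances = 24.

24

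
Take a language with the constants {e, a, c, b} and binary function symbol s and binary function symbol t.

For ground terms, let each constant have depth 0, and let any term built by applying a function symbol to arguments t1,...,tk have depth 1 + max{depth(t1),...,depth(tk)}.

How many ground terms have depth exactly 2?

Count level by level. With function symbols s/2, t/2, the terms of depth ≤ k are the 4 constants together with each function applied to depth-≤(k−1) tuples, so N_k = 4 + N_{k-1}^2 + N_{k-1}^2.
N_0 = 4
N_1 = 4 + 4^2 + 4^2 = 36
N_2 = 4 + 36^2 + 36^2 = 2596
Terms of depth exactly 2: N_2 − N_1 = 2596 − 36 = 2560.

2560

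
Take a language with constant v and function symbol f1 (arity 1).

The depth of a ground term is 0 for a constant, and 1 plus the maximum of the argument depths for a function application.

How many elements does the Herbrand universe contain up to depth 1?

Count level by level. With function symbols f1/1, the terms of depth ≤ k are the 1 constant together with each function applied to depth-≤(k−1) tuples, so N_k = 1 + N_{k-1}.
N_0 = 1
N_1 = 1 + 1 = 2
Explicitly: v, f1(v).

2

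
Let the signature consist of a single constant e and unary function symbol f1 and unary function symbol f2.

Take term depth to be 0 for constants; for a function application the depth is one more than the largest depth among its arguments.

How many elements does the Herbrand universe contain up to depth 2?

If N_k denotes the number of depth-≤k ground terms, the 1 constant gives N_0 = 1, and each function symbol of arity r contributes N_{k-1}^r new terms at level k: N_k = 1 + N_{k-1} + N_{k-1}.
N_0 = 1
N_1 = 1 + 1 + 1 = 3
N_2 = 1 + 3 + 3 = 7
Explicitly: e, f1(e), f1(f1(e)), f1(f2(e)), f2(e), f2(f1(e)), f2(f2(e)).

7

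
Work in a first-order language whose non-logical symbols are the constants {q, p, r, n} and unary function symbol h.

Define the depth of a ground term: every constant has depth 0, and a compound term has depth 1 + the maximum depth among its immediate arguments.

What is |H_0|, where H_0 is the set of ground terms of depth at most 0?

4

Let N_k count ground terms of depth at most k. Each non-constant term of depth ≤ k is some function symbol applied to depth-≤(k−1) arguments, giving N_k = 4 + N_{k-1}.
N_0 = 4
Explicitly: q, p, r, n.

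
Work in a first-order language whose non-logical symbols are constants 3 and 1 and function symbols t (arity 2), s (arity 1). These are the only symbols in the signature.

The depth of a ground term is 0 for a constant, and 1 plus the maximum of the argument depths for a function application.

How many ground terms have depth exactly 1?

Let N_k = |{terms of depth ≤ k}|. Then N_0 = 2 and N_k = 2 + N_{k-1}^2 + N_{k-1} for k ≥ 1 (one summand per function symbol, arity giving the exponent).
N_0 = 2
N_1 = 2 + 2^2 + 2 = 8
Terms of depth exactly 1: N_1 − N_0 = 8 − 2 = 6.

6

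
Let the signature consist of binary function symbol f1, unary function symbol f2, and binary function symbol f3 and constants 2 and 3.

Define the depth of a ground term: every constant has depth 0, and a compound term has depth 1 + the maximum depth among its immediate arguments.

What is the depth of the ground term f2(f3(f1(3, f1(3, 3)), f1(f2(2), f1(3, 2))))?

depth(f1(3, 3)) = 1 + max(0, 0) = 1
depth(f1(3, f1(3, 3))) = 1 + max(0, 1) = 2
depth(f2(2)) = 1 + depth(2) = 1 + 0 = 1
depth(f1(3, 2)) = 1 + max(0, 0) = 1
depth(f1(f2(2), f1(3, 2))) = 1 + max(1, 1) = 2
depth(f3(f1(3, f1(3, 3)), f1(f2(2), f1(3, 2)))) = 1 + max(2, 2) = 3
depth(f2(f3(f1(3, f1(3, 3)), f1(f2(2), f1(3, 2))))) = 1 + depth(f3(f1(3, f1(3, 3)), f1(f2(2), f1(3, 2)))) = 1 + 3 = 4

4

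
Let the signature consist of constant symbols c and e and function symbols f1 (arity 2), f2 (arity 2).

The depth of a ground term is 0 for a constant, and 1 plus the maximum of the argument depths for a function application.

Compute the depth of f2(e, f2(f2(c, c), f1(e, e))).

3

depth(f2(c, c)) = 1 + max(0, 0) = 1
depth(f1(e, e)) = 1 + max(0, 0) = 1
depth(f2(f2(c, c), f1(e, e))) = 1 + max(1, 1) = 2
depth(f2(e, f2(f2(c, c), f1(e, e)))) = 1 + max(0, 2) = 3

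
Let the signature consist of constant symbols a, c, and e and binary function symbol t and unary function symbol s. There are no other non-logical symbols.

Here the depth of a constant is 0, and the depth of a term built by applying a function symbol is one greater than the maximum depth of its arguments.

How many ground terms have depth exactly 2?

Let N_k = |{terms of depth ≤ k}|. Then N_0 = 3 and N_k = 3 + N_{k-1}^2 + N_{k-1} for k ≥ 1 (one summand per function symbol, arity giving the exponent).
N_0 = 3
N_1 = 3 + 3^2 + 3 = 15
N_2 = 3 + 15^2 + 15 = 243
Terms of depth exactly 2: N_2 − N_1 = 243 − 15 = 228.

228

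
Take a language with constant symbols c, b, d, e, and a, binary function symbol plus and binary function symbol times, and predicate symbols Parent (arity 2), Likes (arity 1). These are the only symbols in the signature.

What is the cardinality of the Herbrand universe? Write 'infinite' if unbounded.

infinite

The signature has at least one function symbol (plus, arity 2) and at least one constant (c).
Iterating plus gives infinitely many distinct ground terms: c, plus(c, c), plus(plus(c, c), plus(c, c)), ...
So the Herbrand universe is infinite.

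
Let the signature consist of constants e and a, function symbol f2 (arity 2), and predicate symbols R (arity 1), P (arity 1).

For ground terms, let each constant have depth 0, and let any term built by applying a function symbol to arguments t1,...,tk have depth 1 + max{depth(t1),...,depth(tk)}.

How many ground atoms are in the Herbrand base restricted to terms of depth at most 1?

12

First count ground terms of depth ≤ 1.
Let N_k count ground terms of depth at most k. Each non-constant term of depth ≤ k is some function symbol applied to depth-≤(k−1) arguments, giving N_k = 2 + N_{k-1}^2.
N_0 = 2
N_1 = 2 + 2^2 = 6
Explicitly: e, a, f2(e, e), f2(e, a), f2(a, e), f2(a, a).
So |H| = 6.
Ground atoms are formed by filling each argument slot of a predicate with a term from H, so an r-ary predicate gives |H|^r atoms:
  R: 6;  P: 6
Total ground atoms: 6 + 6 = 12.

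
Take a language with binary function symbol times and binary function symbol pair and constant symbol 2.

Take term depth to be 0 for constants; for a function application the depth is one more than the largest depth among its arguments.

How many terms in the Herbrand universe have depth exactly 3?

704

Let N_k = |{terms of depth ≤ k}|. Then N_0 = 1 and N_k = 1 + N_{k-1}^2 + N_{k-1}^2 for k ≥ 1 (one summand per function symbol, arity giving the exponent).
N_0 = 1
N_1 = 1 + 1^2 + 1^2 = 3
N_2 = 1 + 3^2 + 3^2 = 19
N_3 = 1 + 19^2 + 19^2 = 723
Terms of depth exactly 3: N_3 − N_2 = 723 − 19 = 704.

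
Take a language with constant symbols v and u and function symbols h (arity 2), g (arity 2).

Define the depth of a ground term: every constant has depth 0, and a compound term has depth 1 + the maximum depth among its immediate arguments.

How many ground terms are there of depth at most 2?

Count level by level. With function symbols h/2, g/2, the terms of depth ≤ k are the 2 constants together with each function applied to depth-≤(k−1) tuples, so N_k = 2 + N_{k-1}^2 + N_{k-1}^2.
N_0 = 2
N_1 = 2 + 2^2 + 2^2 = 10
N_2 = 2 + 10^2 + 10^2 = 202

202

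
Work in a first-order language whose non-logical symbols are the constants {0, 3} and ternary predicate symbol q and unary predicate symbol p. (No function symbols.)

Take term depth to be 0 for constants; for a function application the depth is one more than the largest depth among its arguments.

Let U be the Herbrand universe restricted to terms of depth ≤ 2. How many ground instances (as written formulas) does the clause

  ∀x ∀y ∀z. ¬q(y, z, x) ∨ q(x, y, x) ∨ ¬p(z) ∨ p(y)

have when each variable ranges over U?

8

Ground terms of depth ≤ 2:
  With no function symbols every ground term is a constant, so there are exactly 2 ground terms at every depth bound.
  N_0 = 2
  N_1 = 2
  N_2 = 2
  Explicitly: 0, 3.
So there are 2 ground terms available for substitution.
The body mentions every one of the 3 quantified variables; since ground terms form a free algebra, no two substitutions collapse to the same formula.
Number of ground instances = 2^3 = 8.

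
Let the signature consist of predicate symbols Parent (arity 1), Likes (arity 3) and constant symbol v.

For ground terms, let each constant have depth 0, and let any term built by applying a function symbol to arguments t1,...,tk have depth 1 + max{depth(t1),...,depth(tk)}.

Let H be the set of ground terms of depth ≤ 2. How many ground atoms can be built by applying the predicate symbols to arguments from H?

First count ground terms of depth ≤ 2.
With no function symbols every ground term is a constant, so there is exactly 1 ground term at every depth bound.
N_0 = 1
N_1 = 1
N_2 = 1
So |H| = 1.
For each predicate symbol, the number of ground atoms is |H| raised to its arity; summing:
  Parent: 1;  Likes: 1^3 = 1
Total ground atoms: 1 + 1 = 2.

2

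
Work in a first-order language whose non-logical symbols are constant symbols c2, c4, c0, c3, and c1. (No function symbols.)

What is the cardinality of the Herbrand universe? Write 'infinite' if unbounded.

There are no function symbols, so every ground term is one of the 5 constants.
The Herbrand universe is {c2, c4, c0, c3, c1}, which is finite with 5 elements.

5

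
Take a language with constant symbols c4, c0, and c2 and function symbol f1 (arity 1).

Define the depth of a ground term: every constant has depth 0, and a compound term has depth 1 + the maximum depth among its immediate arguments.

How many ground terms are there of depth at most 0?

Let N_k count ground terms of depth at most k. Each non-constant term of depth ≤ k is some function symbol applied to depth-≤(k−1) arguments, giving N_k = 3 + N_{k-1}.
N_0 = 3

3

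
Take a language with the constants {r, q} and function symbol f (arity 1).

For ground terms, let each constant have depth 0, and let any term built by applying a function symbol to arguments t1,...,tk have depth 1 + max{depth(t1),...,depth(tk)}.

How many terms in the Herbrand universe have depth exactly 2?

2

If N_k denotes the number of depth-≤k ground terms, the 2 constants give N_0 = 2, and each function symbol of arity r contributes N_{k-1}^r new terms at level k: N_k = 2 + N_{k-1}.
N_0 = 2
N_1 = 2 + 2 = 4
N_2 = 2 + 4 = 6
Terms of depth exactly 2: N_2 − N_1 = 6 − 4 = 2.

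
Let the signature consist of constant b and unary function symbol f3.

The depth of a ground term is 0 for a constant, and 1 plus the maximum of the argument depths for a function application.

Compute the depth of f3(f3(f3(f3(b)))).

depth(f3(b)) = 1 + depth(b) = 1 + 0 = 1
depth(f3(f3(b))) = 1 + depth(f3(b)) = 1 + 1 = 2
depth(f3(f3(f3(b)))) = 1 + depth(f3(f3(b))) = 1 + 2 = 3
depth(f3(f3(f3(f3(b))))) = 1 + depth(f3(f3(f3(b)))) = 1 + 3 = 4

4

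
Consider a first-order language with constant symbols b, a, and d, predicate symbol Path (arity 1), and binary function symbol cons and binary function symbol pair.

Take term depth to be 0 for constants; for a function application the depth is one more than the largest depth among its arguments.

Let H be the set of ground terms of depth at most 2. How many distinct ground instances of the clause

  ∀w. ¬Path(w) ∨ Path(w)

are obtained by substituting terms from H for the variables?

885

Ground terms of depth ≤ 2:
  Count level by level. With function symbols cons/2, pair/2, the terms of depth ≤ k are the 3 constants together with each function applied to depth-≤(k−1) tuples, so N_k = 3 + N_{k-1}^2 + N_{k-1}^2.
  N_0 = 3
  N_1 = 3 + 3^2 + 3^2 = 21
  N_2 = 3 + 21^2 + 21^2 = 885
So there are 885 ground terms available for substitution.
The body mentions the single quantified variable w; since ground terms form a free algebra, no two substitutions collapse to the same formula.
Number of ground instances = 885.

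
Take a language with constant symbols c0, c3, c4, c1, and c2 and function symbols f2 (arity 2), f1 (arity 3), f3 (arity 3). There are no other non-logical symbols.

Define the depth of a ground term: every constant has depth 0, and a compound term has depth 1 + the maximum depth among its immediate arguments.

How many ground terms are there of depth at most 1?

280

Let N_k count ground terms of depth at most k. Each non-constant term of depth ≤ k is some function symbol applied to depth-≤(k−1) arguments, giving N_k = 5 + N_{k-1}^2 + N_{k-1}^3 + N_{k-1}^3.
N_0 = 5
N_1 = 5 + 5^2 + 5^3 + 5^3 = 280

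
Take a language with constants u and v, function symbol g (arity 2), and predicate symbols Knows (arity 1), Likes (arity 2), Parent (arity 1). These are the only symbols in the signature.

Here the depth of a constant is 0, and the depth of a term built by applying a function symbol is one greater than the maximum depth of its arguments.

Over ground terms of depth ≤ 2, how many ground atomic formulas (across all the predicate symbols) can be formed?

First count ground terms of depth ≤ 2.
Write N_k for the number of ground terms of depth ≤ k. A term of depth ≤ k is either a constant or a function symbol applied to arguments of depth ≤ k−1, so N_k = 2 + N_{k-1}^2.
N_0 = 2
N_1 = 2 + 2^2 = 6
N_2 = 2 + 6^2 = 38
So |H| = 38.
Each predicate of arity r yields |H|^r ground atoms (one per choice of an r-tuple from H):
  Knows: 38;  Likes: 38^2 = 1444;  Parent: 38
Total ground atoms: 38 + 1444 + 38 = 1520.

1520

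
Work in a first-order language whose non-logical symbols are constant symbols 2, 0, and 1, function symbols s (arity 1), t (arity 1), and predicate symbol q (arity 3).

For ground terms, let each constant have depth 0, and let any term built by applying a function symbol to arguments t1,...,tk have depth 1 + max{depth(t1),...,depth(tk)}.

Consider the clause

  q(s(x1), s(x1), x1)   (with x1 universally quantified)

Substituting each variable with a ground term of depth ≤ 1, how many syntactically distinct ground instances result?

Ground terms of depth ≤ 1:
  Let N_k = |{terms of depth ≤ k}|. Then N_0 = 3 and N_k = 3 + N_{k-1} + N_{k-1} for k ≥ 1 (one summand per function symbol, arity giving the exponent).
  N_0 = 3
  N_1 = 3 + 3 + 3 = 9
So there are 9 ground terms available for substitution.
There is 1 variable to instantiate (x1),  occurring in at least one literal, so different choices give different ground instances.
Number of ground instances = 9.

9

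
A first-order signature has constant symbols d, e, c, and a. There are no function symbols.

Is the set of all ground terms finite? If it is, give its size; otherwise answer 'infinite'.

4

There are no function symbols, so every ground term is one of the 4 constants.
The Herbrand universe is {d, e, c, a}, which is finite with 4 elements.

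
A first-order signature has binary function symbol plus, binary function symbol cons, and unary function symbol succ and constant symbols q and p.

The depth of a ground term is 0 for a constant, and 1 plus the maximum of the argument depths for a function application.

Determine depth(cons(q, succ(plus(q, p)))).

depth(plus(q, p)) = 1 + max(0, 0) = 1
depth(succ(plus(q, p))) = 1 + depth(plus(q, p)) = 1 + 1 = 2
depth(cons(q, succ(plus(q, p)))) = 1 + max(0, 2) = 3

3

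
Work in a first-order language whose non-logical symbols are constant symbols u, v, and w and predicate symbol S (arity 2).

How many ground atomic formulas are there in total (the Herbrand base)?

9

With no function symbols, the Herbrand universe is just the 3 constants.
Ground atoms per predicate: S: 3^2 = 9.
Herbrand base size = 9 = 9.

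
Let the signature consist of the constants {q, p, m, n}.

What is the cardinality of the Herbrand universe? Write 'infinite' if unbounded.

There are no function symbols, so every ground term is one of the 4 constants.
The Herbrand universe is {q, p, m, n}, which is finite with 4 elements.

4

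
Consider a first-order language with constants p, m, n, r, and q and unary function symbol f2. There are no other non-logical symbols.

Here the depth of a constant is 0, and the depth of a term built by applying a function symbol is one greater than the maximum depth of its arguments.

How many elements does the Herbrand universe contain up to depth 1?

If N_k denotes the number of depth-≤k ground terms, the 5 constants give N_0 = 5, and each function symbol of arity r contributes N_{k-1}^r new terms at level k: N_k = 5 + N_{k-1}.
N_0 = 5
N_1 = 5 + 5 = 10
Explicitly: p, m, n, r, q, f2(p), f2(m), f2(n), f2(r), f2(q).

10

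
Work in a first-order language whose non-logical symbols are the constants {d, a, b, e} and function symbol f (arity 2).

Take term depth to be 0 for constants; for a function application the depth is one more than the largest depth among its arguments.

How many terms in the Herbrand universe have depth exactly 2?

384

If N_k denotes the number of depth-≤k ground terms, the 4 constants give N_0 = 4, and each function symbol of arity r contributes N_{k-1}^r new terms at level k: N_k = 4 + N_{k-1}^2.
N_0 = 4
N_1 = 4 + 4^2 = 20
N_2 = 4 + 20^2 = 404
Terms of depth exactly 2: N_2 − N_1 = 404 − 20 = 384.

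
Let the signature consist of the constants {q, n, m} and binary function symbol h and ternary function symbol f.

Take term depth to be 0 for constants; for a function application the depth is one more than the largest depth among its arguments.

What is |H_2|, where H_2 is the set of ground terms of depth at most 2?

60843

Let N_k = |{terms of depth ≤ k}|. Then N_0 = 3 and N_k = 3 + N_{k-1}^2 + N_{k-1}^3 for k ≥ 1 (one summand per function symbol, arity giving the exponent).
N_0 = 3
N_1 = 3 + 3^2 + 3^3 = 39
N_2 = 3 + 39^2 + 39^3 = 60843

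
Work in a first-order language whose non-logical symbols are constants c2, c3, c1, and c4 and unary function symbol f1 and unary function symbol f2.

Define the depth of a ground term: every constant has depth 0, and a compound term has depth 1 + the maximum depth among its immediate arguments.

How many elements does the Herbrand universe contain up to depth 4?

124

Count level by level. With function symbols f1/1, f2/1, the terms of depth ≤ k are the 4 constants together with each function applied to depth-≤(k−1) tuples, so N_k = 4 + N_{k-1} + N_{k-1}.
N_0 = 4
N_1 = 4 + 4 + 4 = 12
N_2 = 4 + 12 + 12 = 28
N_3 = 4 + 28 + 28 = 60
N_4 = 4 + 60 + 60 = 124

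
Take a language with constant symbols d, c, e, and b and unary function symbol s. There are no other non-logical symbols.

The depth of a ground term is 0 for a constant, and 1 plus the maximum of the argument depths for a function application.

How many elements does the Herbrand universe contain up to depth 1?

8

Let N_k count ground terms of depth at most k. Each non-constant term of depth ≤ k is some function symbol applied to depth-≤(k−1) arguments, giving N_k = 4 + N_{k-1}.
N_0 = 4
N_1 = 4 + 4 = 8
Explicitly: d, c, e, b, s(d), s(c), s(e), s(b).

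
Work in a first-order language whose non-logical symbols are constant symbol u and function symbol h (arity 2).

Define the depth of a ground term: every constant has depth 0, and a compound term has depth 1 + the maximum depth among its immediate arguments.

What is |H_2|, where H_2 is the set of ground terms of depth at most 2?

5

Let N_k = |{terms of depth ≤ k}|. Then N_0 = 1 and N_k = 1 + N_{k-1}^2 for k ≥ 1 (one summand per function symbol, arity giving the exponent).
N_0 = 1
N_1 = 1 + 1^2 = 2
N_2 = 1 + 2^2 = 5
Explicitly: u, h(u, u), h(u, h(u, u)), h(h(u, u), u), h(h(u, u), h(u, u)).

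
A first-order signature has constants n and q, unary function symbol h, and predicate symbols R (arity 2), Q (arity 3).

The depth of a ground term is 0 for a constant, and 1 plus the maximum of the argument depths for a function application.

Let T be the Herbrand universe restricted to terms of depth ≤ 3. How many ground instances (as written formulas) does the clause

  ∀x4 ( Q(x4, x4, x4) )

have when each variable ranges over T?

8

Ground terms of depth ≤ 3:
  Let N_k = |{terms of depth ≤ k}|. Then N_0 = 2 and N_k = 2 + N_{k-1} for k ≥ 1 (one summand per function symbol, arity giving the exponent).
  N_0 = 2
  N_1 = 2 + 2 = 4
  N_2 = 2 + 4 = 6
  N_3 = 2 + 6 = 8
  Explicitly: n, q, h(n), h(q), h(h(n)), h(h(q)), h(h(h(n))), h(h(h(q))).
So there are 8 ground terms available for substitution.
There is 1 variable to instantiate (x4),  occurring in at least one literal, so different choices give different ground instances.
Number of ground instances = 8.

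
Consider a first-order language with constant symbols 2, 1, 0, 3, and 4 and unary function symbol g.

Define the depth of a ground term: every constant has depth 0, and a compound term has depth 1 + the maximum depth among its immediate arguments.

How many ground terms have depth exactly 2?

5

Let N_k = |{terms of depth ≤ k}|. Then N_0 = 5 and N_k = 5 + N_{k-1} for k ≥ 1 (one summand per function symbol, arity giving the exponent).
N_0 = 5
N_1 = 5 + 5 = 10
N_2 = 5 + 10 = 15
Terms of depth exactly 2: N_2 − N_1 = 15 − 10 = 5.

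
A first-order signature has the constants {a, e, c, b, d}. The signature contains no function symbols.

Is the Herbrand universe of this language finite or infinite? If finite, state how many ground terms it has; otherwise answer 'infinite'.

5

There are no function symbols, so every ground term is one of the 5 constants.
The Herbrand universe is {a, e, c, b, d}, which is finite with 5 elements.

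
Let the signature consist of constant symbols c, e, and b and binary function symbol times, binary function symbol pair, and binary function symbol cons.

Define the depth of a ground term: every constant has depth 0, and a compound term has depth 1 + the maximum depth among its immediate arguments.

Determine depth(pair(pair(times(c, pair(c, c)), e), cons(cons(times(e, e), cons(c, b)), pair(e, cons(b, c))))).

depth(pair(c, c)) = 1 + max(0, 0) = 1
depth(times(c, pair(c, c))) = 1 + max(0, 1) = 2
depth(pair(times(c, pair(c, c)), e)) = 1 + max(2, 0) = 3
depth(times(e, e)) = 1 + max(0, 0) = 1
depth(cons(c, b)) = 1 + max(0, 0) = 1
depth(cons(times(e, e), cons(c, b))) = 1 + max(1, 1) = 2
depth(cons(b, c)) = 1 + max(0, 0) = 1
depth(pair(e, cons(b, c))) = 1 + max(0, 1) = 2
depth(cons(cons(times(e, e), cons(c, b)), pair(e, cons(b, c)))) = 1 + max(2, 2) = 3
depth(pair(pair(times(c, pair(c, c)), e), cons(cons(times(e, e), cons(c, b)), pair(e, cons(b, c))))) = 1 + max(3, 3) = 4

4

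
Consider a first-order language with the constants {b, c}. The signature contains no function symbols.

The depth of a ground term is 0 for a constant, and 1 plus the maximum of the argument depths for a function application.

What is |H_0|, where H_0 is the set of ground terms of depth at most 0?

2

With no function symbols every ground term is a constant, so there are exactly 2 ground terms at every depth bound.
N_0 = 2
Explicitly: b, c.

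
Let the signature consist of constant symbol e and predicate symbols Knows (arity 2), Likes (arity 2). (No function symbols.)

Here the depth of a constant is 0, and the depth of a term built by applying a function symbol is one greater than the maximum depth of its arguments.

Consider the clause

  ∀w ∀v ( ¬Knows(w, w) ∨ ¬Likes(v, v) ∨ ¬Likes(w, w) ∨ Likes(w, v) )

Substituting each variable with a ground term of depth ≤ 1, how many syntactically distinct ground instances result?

1

Ground terms of depth ≤ 1:
  With no function symbols every ground term is a constant, so there is exactly 1 ground term at every depth bound.
  N_0 = 1
  N_1 = 1
  Explicitly: e.
So there is exactly 1 ground term available for substitution.
Each of w, v ranges independently over the available ground terms, and distinct assignments produce distinct instances.
Number of ground instances = 1^2 = 1.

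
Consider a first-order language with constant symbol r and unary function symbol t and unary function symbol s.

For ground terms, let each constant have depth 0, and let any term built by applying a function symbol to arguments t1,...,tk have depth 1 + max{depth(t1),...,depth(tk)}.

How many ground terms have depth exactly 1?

If N_k denotes the number of depth-≤k ground terms, the 1 constant gives N_0 = 1, and each function symbol of arity r contributes N_{k-1}^r new terms at level k: N_k = 1 + N_{k-1} + N_{k-1}.
N_0 = 1
N_1 = 1 + 1 + 1 = 3
Terms of depth exactly 1: N_1 − N_0 = 3 − 1 = 2.

2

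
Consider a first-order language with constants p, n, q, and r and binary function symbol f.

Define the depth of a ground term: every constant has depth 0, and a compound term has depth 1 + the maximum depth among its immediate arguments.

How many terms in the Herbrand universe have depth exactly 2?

Let N_k = |{terms of depth ≤ k}|. Then N_0 = 4 and N_k = 4 + N_{k-1}^2 for k ≥ 1 (one summand per function symbol, arity giving the exponent).
N_0 = 4
N_1 = 4 + 4^2 = 20
N_2 = 4 + 20^2 = 404
Terms of depth exactly 2: N_2 − N_1 = 404 − 20 = 384.

384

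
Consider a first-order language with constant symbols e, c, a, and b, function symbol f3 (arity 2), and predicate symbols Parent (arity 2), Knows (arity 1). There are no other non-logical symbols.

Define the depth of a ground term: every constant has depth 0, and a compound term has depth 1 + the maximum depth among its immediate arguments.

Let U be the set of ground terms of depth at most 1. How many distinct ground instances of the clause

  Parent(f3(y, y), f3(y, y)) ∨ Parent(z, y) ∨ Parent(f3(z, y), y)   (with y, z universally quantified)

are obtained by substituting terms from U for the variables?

Ground terms of depth ≤ 1:
  If N_k denotes the number of depth-≤k ground terms, the 4 constants give N_0 = 4, and each function symbol of arity r contributes N_{k-1}^r new terms at level k: N_k = 4 + N_{k-1}^2.
  N_0 = 4
  N_1 = 4 + 4^2 = 20
So there are 20 ground terms available for substitution.
There are 2 variables to instantiate (y, z), each occurring in at least one literal, so different choices give different ground instances.
Number of ground instances = 20^2 = 400.

400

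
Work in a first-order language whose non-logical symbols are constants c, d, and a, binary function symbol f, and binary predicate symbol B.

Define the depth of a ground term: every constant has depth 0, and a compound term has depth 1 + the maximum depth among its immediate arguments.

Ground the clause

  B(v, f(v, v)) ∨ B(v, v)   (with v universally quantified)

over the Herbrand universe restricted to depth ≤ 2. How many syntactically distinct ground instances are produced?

147

Ground terms of depth ≤ 2:
  Write N_k for the number of ground terms of depth ≤ k. A term of depth ≤ k is either a constant or a function symbol applied to arguments of depth ≤ k−1, so N_k = 3 + N_{k-1}^2.
  N_0 = 3
  N_1 = 3 + 3^2 = 12
  N_2 = 3 + 12^2 = 147
So there are 147 ground terms available for substitution.
The clause has 1 distinct variable (v), which appears in the body. In the free term algebra distinct substitutions yield syntactically distinct ground instances.
Number of ground instances = 147.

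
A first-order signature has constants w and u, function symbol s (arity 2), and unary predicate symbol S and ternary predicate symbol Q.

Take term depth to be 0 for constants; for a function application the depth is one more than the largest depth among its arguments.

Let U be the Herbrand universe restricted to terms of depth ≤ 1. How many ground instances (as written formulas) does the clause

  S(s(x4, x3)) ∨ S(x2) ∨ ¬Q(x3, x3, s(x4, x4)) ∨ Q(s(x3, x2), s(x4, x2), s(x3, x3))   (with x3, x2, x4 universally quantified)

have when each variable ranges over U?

216

Ground terms of depth ≤ 1:
  If N_k denotes the number of depth-≤k ground terms, the 2 constants give N_0 = 2, and each function symbol of arity r contributes N_{k-1}^r new terms at level k: N_k = 2 + N_{k-1}^2.
  N_0 = 2
  N_1 = 2 + 2^2 = 6
  Explicitly: w, u, s(w, w), s(w, u), s(u, w), s(u, u).
So there are 6 ground terms available for substitution.
Each of x3, x2, x4 ranges independently over the available ground terms, and distinct assignments produce distinct instances.
Number of ground instances = 6^3 = 216.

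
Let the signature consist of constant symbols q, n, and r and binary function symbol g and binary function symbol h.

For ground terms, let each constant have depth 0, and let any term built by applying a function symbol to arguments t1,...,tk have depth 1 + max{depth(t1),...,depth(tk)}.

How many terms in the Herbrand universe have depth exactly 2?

864

Let N_k count ground terms of depth at most k. Each non-constant term of depth ≤ k is some function symbol applied to depth-≤(k−1) arguments, giving N_k = 3 + N_{k-1}^2 + N_{k-1}^2.
N_0 = 3
N_1 = 3 + 3^2 + 3^2 = 21
N_2 = 3 + 21^2 + 21^2 = 885
Terms of depth exactly 2: N_2 − N_1 = 885 − 21 = 864.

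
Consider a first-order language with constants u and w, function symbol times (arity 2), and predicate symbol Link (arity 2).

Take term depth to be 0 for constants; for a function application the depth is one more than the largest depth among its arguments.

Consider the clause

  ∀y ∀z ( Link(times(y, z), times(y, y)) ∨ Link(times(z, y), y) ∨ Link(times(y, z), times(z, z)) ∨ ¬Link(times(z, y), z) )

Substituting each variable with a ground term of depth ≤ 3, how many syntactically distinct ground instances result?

Ground terms of depth ≤ 3:
  Count level by level. With function symbols times/2, the terms of depth ≤ k are the 2 constants together with each function applied to depth-≤(k−1) tuples, so N_k = 2 + N_{k-1}^2.
  N_0 = 2
  N_1 = 2 + 2^2 = 6
  N_2 = 2 + 6^2 = 38
  N_3 = 2 + 38^2 = 1446
So there are 1446 ground terms available for substitution.
There are 2 variables to instantiate (y, z), each occurring in at least one literal, so different choices give different ground instances.
Number of ground instances = 1446^2 = 2090916.

2090916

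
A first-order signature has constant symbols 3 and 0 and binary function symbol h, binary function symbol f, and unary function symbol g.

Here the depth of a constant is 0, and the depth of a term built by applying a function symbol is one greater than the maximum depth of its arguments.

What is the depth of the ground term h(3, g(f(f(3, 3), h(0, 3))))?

4

depth(f(3, 3)) = 1 + max(0, 0) = 1
depth(h(0, 3)) = 1 + max(0, 0) = 1
depth(f(f(3, 3), h(0, 3))) = 1 + max(1, 1) = 2
depth(g(f(f(3, 3), h(0, 3)))) = 1 + depth(f(f(3, 3), h(0, 3))) = 1 + 2 = 3
depth(h(3, g(f(f(3, 3), h(0, 3))))) = 1 + max(0, 3) = 4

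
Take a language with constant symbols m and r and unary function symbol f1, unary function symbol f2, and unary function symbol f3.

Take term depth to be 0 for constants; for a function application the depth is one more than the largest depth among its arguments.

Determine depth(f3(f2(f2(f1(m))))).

4

depth(f1(m)) = 1 + depth(m) = 1 + 0 = 1
depth(f2(f1(m))) = 1 + depth(f1(m)) = 1 + 1 = 2
depth(f2(f2(f1(m)))) = 1 + depth(f2(f1(m))) = 1 + 2 = 3
depth(f3(f2(f2(f1(m))))) = 1 + depth(f2(f2(f1(m)))) = 1 + 3 = 4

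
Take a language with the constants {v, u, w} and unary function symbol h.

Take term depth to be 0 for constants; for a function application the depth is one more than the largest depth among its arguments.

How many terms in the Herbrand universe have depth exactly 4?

3

Count level by level. With function symbols h/1, the terms of depth ≤ k are the 3 constants together with each function applied to depth-≤(k−1) tuples, so N_k = 3 + N_{k-1}.
N_0 = 3
N_1 = 3 + 3 = 6
N_2 = 3 + 6 = 9
N_3 = 3 + 9 = 12
N_4 = 3 + 12 = 15
Terms of depth exactly 4: N_4 − N_3 = 15 − 12 = 3.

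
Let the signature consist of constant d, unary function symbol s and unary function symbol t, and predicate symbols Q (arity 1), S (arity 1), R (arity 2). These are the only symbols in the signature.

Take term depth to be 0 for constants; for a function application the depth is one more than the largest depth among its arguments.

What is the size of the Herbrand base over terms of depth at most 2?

63

First count ground terms of depth ≤ 2.
Count level by level. With function symbols s/1, t/1, the terms of depth ≤ k are the 1 constant together with each function applied to depth-≤(k−1) tuples, so N_k = 1 + N_{k-1} + N_{k-1}.
N_0 = 1
N_1 = 1 + 1 + 1 = 3
N_2 = 1 + 3 + 3 = 7
Explicitly: d, s(d), s(s(d)), s(t(d)), t(d), t(s(d)), t(t(d)).
So |H| = 7.
Ground atoms are formed by filling each argument slot of a predicate with a term from H, so an r-ary predicate gives |H|^r atoms:
  Q: 7;  S: 7;  R: 7^2 = 49
Total ground atoms: 7 + 7 + 49 = 63.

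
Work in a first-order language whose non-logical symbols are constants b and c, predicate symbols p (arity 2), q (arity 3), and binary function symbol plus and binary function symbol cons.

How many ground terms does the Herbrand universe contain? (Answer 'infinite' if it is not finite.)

infinite

The signature has at least one function symbol (plus, arity 2) and at least one constant (b).
Iterating plus gives infinitely many distinct ground terms: b, plus(b, b), plus(plus(b, b), plus(b, b)), ...
So the Herbrand universe is infinite.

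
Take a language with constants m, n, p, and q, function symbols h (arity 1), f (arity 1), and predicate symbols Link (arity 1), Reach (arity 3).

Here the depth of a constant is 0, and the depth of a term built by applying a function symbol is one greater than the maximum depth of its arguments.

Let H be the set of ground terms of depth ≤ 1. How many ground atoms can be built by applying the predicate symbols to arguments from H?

1740

First count ground terms of depth ≤ 1.
Let N_k count ground terms of depth at most k. Each non-constant term of depth ≤ k is some function symbol applied to depth-≤(k−1) arguments, giving N_k = 4 + N_{k-1} + N_{k-1}.
N_0 = 4
N_1 = 4 + 4 + 4 = 12
So |H| = 12.
Each predicate of arity r yields |H|^r ground atoms (one per choice of an r-tuple from H):
  Link: 12;  Reach: 12^3 = 1728
Total ground atoms: 12 + 1728 = 1740.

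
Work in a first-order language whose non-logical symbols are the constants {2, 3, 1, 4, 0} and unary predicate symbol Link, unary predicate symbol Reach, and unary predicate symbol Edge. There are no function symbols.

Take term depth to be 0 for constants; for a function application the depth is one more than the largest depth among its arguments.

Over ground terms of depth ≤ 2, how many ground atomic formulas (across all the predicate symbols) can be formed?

15

First count ground terms of depth ≤ 2.
With no function symbols every ground term is a constant, so there are exactly 5 ground terms at every depth bound.
N_0 = 5
N_1 = 5
N_2 = 5
So |H| = 5.
Ground atoms are formed by filling each argument slot of a predicate with a term from H, so an r-ary predicate gives |H|^r atoms:
  Link: 5;  Reach: 5;  Edge: 5
Total ground atoms: 5 + 5 + 5 = 15.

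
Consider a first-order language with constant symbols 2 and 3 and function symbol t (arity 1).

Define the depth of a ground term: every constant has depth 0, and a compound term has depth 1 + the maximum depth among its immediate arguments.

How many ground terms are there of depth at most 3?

Count level by level. With function symbols t/1, the terms of depth ≤ k are the 2 constants together with each function applied to depth-≤(k−1) tuples, so N_k = 2 + N_{k-1}.
N_0 = 2
N_1 = 2 + 2 = 4
N_2 = 2 + 4 = 6
N_3 = 2 + 6 = 8
Explicitly: 2, 3, t(2), t(3), t(t(2)), t(t(3)), t(t(t(2))), t(t(t(3))).

8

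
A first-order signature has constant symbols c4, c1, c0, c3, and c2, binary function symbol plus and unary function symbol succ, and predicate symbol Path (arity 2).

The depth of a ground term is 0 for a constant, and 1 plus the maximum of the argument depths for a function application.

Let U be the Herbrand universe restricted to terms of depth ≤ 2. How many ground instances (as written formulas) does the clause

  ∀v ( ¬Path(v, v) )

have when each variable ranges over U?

1265

Ground terms of depth ≤ 2:
  If N_k denotes the number of depth-≤k ground terms, the 5 constants give N_0 = 5, and each function symbol of arity r contributes N_{k-1}^r new terms at level k: N_k = 5 + N_{k-1}^2 + N_{k-1}.
  N_0 = 5
  N_1 = 5 + 5^2 + 5 = 35
  N_2 = 5 + 35^2 + 35 = 1265
So there are 1265 ground terms available for substitution.
The body mentions the single quantified variable v; since ground terms form a free algebra, no two substitutions collapse to the same formula.
Number of ground instances = 1265.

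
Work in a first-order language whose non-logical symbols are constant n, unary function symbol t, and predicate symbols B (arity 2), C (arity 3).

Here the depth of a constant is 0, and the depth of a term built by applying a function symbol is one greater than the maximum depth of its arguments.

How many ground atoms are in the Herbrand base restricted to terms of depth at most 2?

First count ground terms of depth ≤ 2.
Write N_k for the number of ground terms of depth ≤ k. A term of depth ≤ k is either a constant or a function symbol applied to arguments of depth ≤ k−1, so N_k = 1 + N_{k-1}.
N_0 = 1
N_1 = 1 + 1 = 2
N_2 = 1 + 2 = 3
Explicitly: n, t(n), t(t(n)).
So |H| = 3.
A ground atom is a predicate applied to a tuple of terms from H, so the count is the sum over predicates of |H|^arity:
  B: 3^2 = 9;  C: 3^3 = 27
Total ground atoms: 9 + 27 = 36.

36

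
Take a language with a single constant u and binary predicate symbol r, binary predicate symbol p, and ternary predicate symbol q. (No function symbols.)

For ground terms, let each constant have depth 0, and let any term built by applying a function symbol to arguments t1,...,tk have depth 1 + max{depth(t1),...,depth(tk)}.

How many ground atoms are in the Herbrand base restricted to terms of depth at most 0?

First count ground terms of depth ≤ 0.
With no function symbols every ground term is a constant, so there is exactly 1 ground term at every depth bound.
N_0 = 1
Explicitly: u.
So |H| = 1.
Each predicate of arity r yields |H|^r ground atoms (one per choice of an r-tuple from H):
  r: 1^2 = 1;  p: 1^2 = 1;  q: 1^3 = 1
Total ground atoms: 1 + 1 + 1 = 3.

3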